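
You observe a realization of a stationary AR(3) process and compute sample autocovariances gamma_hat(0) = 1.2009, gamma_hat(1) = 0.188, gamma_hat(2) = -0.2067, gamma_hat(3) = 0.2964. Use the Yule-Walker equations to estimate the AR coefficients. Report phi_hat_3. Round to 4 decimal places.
\hat\phi_{3} = 0.3320

The Yule-Walker equations for an AR(p) process read, in matrix form,
  Gamma_p phi = r_p,   with   (Gamma_p)_{ij} = gamma(|i - j|),
                       (r_p)_i = gamma(i),   i,j = 1..p.
Substitute the sample gammas (Toeplitz matrix and right-hand side of size 3):
  Gamma_p = [[1.2009, 0.188, -0.2067], [0.188, 1.2009, 0.188], [-0.2067, 0.188, 1.2009]]
  r_p     = [0.188, -0.2067, 0.2964]
Written out (R1..R3):
  (R1) 1.2009 phi_1 + 0.188 phi_2 - 0.2067 phi_3 = 0.188
  (R2) 0.188 phi_1 + 1.2009 phi_2 + 0.188 phi_3 = -0.2067
  (R3) -0.2067 phi_1 + 0.188 phi_2 + 1.2009 phi_3 = 0.2964
Gaussian elimination:
  R2 <- R2 - (0.188/1.2009) R1 = R2 - (0.156549) R1:  1.171469 phi_2 + 0.220359 phi_3 = -0.236131
  R3 <- R3 - (-0.2067/1.2009) R1 = R3 - (-0.172121) R1:  0.220359 phi_2 + 1.165323 phi_3 = 0.328759
  R3 <- R3 - (0.220359/1.171469) R2 = R3 - (0.188105) R2:  1.123872 phi_3 = 0.373176
Back-substitution:
  phi_hat_3 = 0.373176 / 1.123872 = 0.332045
  phi_hat_2 = (-0.236131 - (0.220359)(0.332045)) / 1.171469 = -0.264028
  phi_hat_1 = (0.188 - (0.188)(-0.264028) - (-0.2067)(0.332045)) / 1.2009 = 0.255034
So phi_hat = [0.2550, -0.2640, 0.3320].
Therefore phi_hat_3 = 0.3320.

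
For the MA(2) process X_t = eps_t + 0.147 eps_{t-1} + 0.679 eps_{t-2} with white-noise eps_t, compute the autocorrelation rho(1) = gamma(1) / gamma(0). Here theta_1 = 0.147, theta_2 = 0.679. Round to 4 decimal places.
\rho(1) = 0.1665

For an MA(q) process with theta_0 = 1, the autocovariance is
  gamma(k) = sigma^2 * sum_{i=0..q-k} theta_i * theta_{i+k},
and rho(k) = gamma(k) / gamma(0). Sigma^2 cancels.
  numerator   = (1)*(0.147) + (0.147)*(0.679) = 0.246813.
  denominator = (1)^2 + (0.147)^2 + (0.679)^2 = 1.48265.
  rho(1) = 0.246813 / 1.48265 = 0.1665.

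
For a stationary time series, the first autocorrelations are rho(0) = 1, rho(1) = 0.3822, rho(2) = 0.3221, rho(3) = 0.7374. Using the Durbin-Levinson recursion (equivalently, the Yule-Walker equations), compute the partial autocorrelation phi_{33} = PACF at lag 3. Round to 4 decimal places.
\phi_{33} = 0.6860

The PACF at lag k is phi_{kk}, the last component of the solution
to the Yule-Walker system G_k phi = r_k where
  (G_k)_{ij} = rho(|i - j|), (r_k)_i = rho(i), i,j = 1..k.
Equivalently, Durbin-Levinson gives phi_{kk} iteratively:
  phi_{11} = rho(1)
  phi_{kk} = [rho(k) - sum_{j=1..k-1} phi_{k-1,j} rho(k-j)]
            / [1 - sum_{j=1..k-1} phi_{k-1,j} rho(j)],
  phi_{k,j} = phi_{k-1,j} - phi_{kk} phi_{k-1,k-j},  j = 1..k-1.
Step k = 1:
  phi_11 = rho(1) = 0.3822.
Step k = 2:
  phi_22 = [rho(2) - phi_11 rho(1)] / [1 - phi_11 rho(1)] = [0.3221 - (0.3822)(0.3822)] / [1 - (0.3822)(0.3822)]
         = 0.17602316 / 0.85392316 = 0.206135.
  Update: phi_21 = phi_11 - phi_22 phi_11 = 0.3822 - (0.206135)(0.3822) = 0.303415.
Step k = 3:
  phi_33 = [rho(3) - phi_21 rho(2) - phi_22 rho(1)] / [1 - phi_21 rho(1) - phi_22 rho(2)]
    numerator   = 0.7374 - (0.303415)(0.3221) - (0.206135)(0.3822) = 0.56088525
    denominator = 1 - (0.303415)(0.3822) - (0.206135)(0.3221) = 0.81763869
  phi_33 = 0.56088525 / 0.81763869 = 0.686.
Therefore phi_{33} = 0.6860.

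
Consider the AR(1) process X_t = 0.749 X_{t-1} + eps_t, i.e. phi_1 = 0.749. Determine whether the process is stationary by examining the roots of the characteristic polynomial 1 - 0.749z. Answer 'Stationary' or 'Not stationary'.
\text{Stationary}

The AR(p) characteristic polynomial is P(z) = 1 - 0.749z.
Stationarity requires all roots to lie outside the unit circle, i.e. |z| > 1 for every root.
This is linear in z: 1 + (-0.749) z = 0  =>  z = -1/(-0.749) = 1.335113,  |z| = 1.335113.
Moduli of all roots: 1.3351.
All moduli strictly greater than 1? Yes.
Verdict: Stationary.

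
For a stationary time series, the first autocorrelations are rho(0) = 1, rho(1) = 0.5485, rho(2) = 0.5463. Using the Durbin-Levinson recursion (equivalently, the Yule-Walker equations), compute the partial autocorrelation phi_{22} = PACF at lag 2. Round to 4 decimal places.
\phi_{22} = 0.3511

The PACF at lag k is phi_{kk}, the last component of the solution
to the Yule-Walker system G_k phi = r_k where
  (G_k)_{ij} = rho(|i - j|), (r_k)_i = rho(i), i,j = 1..k.
Equivalently, Durbin-Levinson gives phi_{kk} iteratively:
  phi_{11} = rho(1)
  phi_{kk} = [rho(k) - sum_{j=1..k-1} phi_{k-1,j} rho(k-j)]
            / [1 - sum_{j=1..k-1} phi_{k-1,j} rho(j)],
  phi_{k,j} = phi_{k-1,j} - phi_{kk} phi_{k-1,k-j},  j = 1..k-1.
Step k = 1:
  phi_11 = rho(1) = 0.5485.
Step k = 2:
  phi_22 = [rho(2) - phi_11 rho(1)] / [1 - phi_11 rho(1)] = [0.5463 - (0.5485)(0.5485)] / [1 - (0.5485)(0.5485)]
         = 0.24544775 / 0.69914775 = 0.3511.
Therefore phi_{22} = 0.3511.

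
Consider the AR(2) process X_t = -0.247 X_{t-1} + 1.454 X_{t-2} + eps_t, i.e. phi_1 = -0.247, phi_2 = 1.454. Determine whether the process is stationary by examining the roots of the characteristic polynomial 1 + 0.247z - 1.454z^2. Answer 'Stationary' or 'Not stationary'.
\text{Not stationary}

The AR(p) characteristic polynomial is P(z) = 1 + 0.247z - 1.454z^2.
Stationarity requires all roots to lie outside the unit circle, i.e. |z| > 1 for every root.
Set 1 + (0.247) z + (-1.454) z^2 = 0, i.e. a z^2 + b z + c = 0 with a = -1.454, b = 0.247, c = 1.
Discriminant D = b^2 - 4ac = (0.247)^2 - 4*(-1.454)*1 = 0.061009 - (-5.816) = 5.877009.
D >= 0, so the roots are real: z = (-b +/- sqrt(D)) / (2a) = (-0.247 +/- 2.424254) / (-2.908).
  z_1 = (-0.247 + 2.424254) / (-2.908) = -0.7487,   |z_1| = 0.7487.
  z_2 = (-0.247 - 2.424254) / (-2.908) = 0.9186,   |z_2| = 0.9186.
Moduli of all roots: 0.7487, 0.9186.
All moduli strictly greater than 1? No.
Verdict: Not stationary.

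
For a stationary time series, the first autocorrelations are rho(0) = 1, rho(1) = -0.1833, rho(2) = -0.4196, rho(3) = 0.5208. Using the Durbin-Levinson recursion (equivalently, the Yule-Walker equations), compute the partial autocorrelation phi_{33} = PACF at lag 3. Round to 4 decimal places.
\phi_{33} = 0.4269

The PACF at lag k is phi_{kk}, the last component of the solution
to the Yule-Walker system G_k phi = r_k where
  (G_k)_{ij} = rho(|i - j|), (r_k)_i = rho(i), i,j = 1..k.
Equivalently, Durbin-Levinson gives phi_{kk} iteratively:
  phi_{11} = rho(1)
  phi_{kk} = [rho(k) - sum_{j=1..k-1} phi_{k-1,j} rho(k-j)]
            / [1 - sum_{j=1..k-1} phi_{k-1,j} rho(j)],
  phi_{k,j} = phi_{k-1,j} - phi_{kk} phi_{k-1,k-j},  j = 1..k-1.
Step k = 1:
  phi_11 = rho(1) = -0.1833.
Step k = 2:
  phi_22 = [rho(2) - phi_11 rho(1)] / [1 - phi_11 rho(1)] = [-0.4196 - (-0.1833)(-0.1833)] / [1 - (-0.1833)(-0.1833)]
         = -0.45319889 / 0.96640111 = -0.468955.
  Update: phi_21 = phi_11 - phi_22 phi_11 = -0.1833 - (-0.468955)(-0.1833) = -0.26926.
Step k = 3:
  phi_33 = [rho(3) - phi_21 rho(2) - phi_22 rho(1)] / [1 - phi_21 rho(1) - phi_22 rho(2)]
    numerator   = 0.5208 - (-0.26926)(-0.4196) - (-0.468955)(-0.1833) = 0.32185921
    denominator = 1 - (-0.26926)(-0.1833) - (-0.468955)(-0.4196) = 0.7538711
  phi_33 = 0.32185921 / 0.7538711 = 0.4269.
Therefore phi_{33} = 0.4269.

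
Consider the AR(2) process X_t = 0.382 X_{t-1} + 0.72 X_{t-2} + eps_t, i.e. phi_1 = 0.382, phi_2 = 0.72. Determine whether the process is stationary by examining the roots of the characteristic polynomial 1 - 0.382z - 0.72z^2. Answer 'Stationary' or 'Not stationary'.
\text{Not stationary}

The AR(p) characteristic polynomial is P(z) = 1 - 0.382z - 0.72z^2.
Stationarity requires all roots to lie outside the unit circle, i.e. |z| > 1 for every root.
Set 1 + (-0.382) z + (-0.72) z^2 = 0, i.e. a z^2 + b z + c = 0 with a = -0.72, b = -0.382, c = 1.
Discriminant D = b^2 - 4ac = (-0.382)^2 - 4*(-0.72)*1 = 0.145924 - (-2.88) = 3.025924.
D >= 0, so the roots are real: z = (-b +/- sqrt(D)) / (2a) = (0.382 +/- 1.739518) / (-1.44).
  z_1 = (0.382 + 1.739518) / (-1.44) = -1.4733,   |z_1| = 1.4733.
  z_2 = (0.382 - 1.739518) / (-1.44) = 0.9427,   |z_2| = 0.9427.
Moduli of all roots: 1.4733, 0.9427.
All moduli strictly greater than 1? No.
Verdict: Not stationary.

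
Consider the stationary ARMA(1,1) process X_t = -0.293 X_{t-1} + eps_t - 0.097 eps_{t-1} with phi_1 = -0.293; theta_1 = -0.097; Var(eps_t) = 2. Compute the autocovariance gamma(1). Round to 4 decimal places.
\gamma(1) = -0.8775

Multiply the model equation by X_{t-k} and take expectations. With theta_0 = psi_0 = 1 and psi_j the MA(infinity) weights, this gives
  gamma(k) - sum_i phi_i gamma(k-i) = c_k,
  c_k = sigma^2 * sum_{j=k..q} theta_j psi_{j-k}   (c_k = 0 for k > q),
using gamma(-m) = gamma(m).
psi-weights needed (psi_j = theta_j + sum_i phi_i psi_{j-i}):
  psi_1 = theta_1 + phi_1 = -0.097 + (-0.293) = -0.39
Right-hand sides:
  c_0 = sigma^2 (1 + theta_1 psi_1) = 2 * (1 + (-0.097)(-0.39)) = 2 * 1.03783 = 2.07566
  c_1 = sigma^2 theta_1 = 2 * (-0.097) = -0.194
  c_2 = 0
Equations for k = 0 and k = 1 (AR order 1):
  gamma(0) = phi_1 gamma(1) + c_0
  gamma(1) = phi_1 gamma(0) + c_1
Substituting the second into the first: gamma(0) (1 - phi_1^2) = c_0 + phi_1 c_1, so
  gamma(0) = (c_0 + phi_1 c_1) / (1 - phi_1^2) = (2.07566 + (-0.293)(-0.194)) / (1 - (-0.293)^2) = 2.132502 / 0.914151 = 2.332768.
  gamma(1) = phi_1 gamma(0) + c_1 = (-0.293)(2.332768) + (-0.194) = -0.877501.
Therefore gamma(1) = -0.8775 (to 4 decimal places).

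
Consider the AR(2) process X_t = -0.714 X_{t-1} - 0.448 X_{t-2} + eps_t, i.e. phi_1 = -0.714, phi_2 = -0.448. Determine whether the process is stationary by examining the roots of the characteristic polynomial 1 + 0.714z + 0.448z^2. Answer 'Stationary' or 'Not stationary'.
\text{Stationary}

The AR(p) characteristic polynomial is P(z) = 1 + 0.714z + 0.448z^2.
Stationarity requires all roots to lie outside the unit circle, i.e. |z| > 1 for every root.
Set 1 + (0.714) z + (0.448) z^2 = 0, i.e. a z^2 + b z + c = 0 with a = 0.448, b = 0.714, c = 1.
Discriminant D = b^2 - 4ac = (0.714)^2 - 4*(0.448)*1 = 0.509796 - (1.792) = -1.282204.
D < 0, so the roots are the complex-conjugate pair z = (-b +/- i sqrt(-D)) / (2a) = -0.7969 +/- 1.2638i.
For a conjugate pair |z|^2 = z * conj(z) = (product of roots) = c/a = 1/(0.448) = 2.232143, so |z| = sqrt(2.232143) = 1.494 for both roots.
Moduli of all roots: 1.4940, 1.4940.
All moduli strictly greater than 1? Yes.
Verdict: Stationary.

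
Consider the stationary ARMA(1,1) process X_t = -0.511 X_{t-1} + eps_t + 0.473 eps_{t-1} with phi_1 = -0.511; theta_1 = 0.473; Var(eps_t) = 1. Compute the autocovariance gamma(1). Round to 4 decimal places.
\gamma(1) = -0.0390

Multiply the model equation by X_{t-k} and take expectations. With theta_0 = psi_0 = 1 and psi_j the MA(infinity) weights, this gives
  gamma(k) - sum_i phi_i gamma(k-i) = c_k,
  c_k = sigma^2 * sum_{j=k..q} theta_j psi_{j-k}   (c_k = 0 for k > q),
using gamma(-m) = gamma(m).
psi-weights needed (psi_j = theta_j + sum_i phi_i psi_{j-i}):
  psi_1 = theta_1 + phi_1 = 0.473 + (-0.511) = -0.038
Right-hand sides:
  c_0 = sigma^2 (1 + theta_1 psi_1) = 1 * (1 + (0.473)(-0.038)) = 1 * 0.982026 = 0.982026
  c_1 = sigma^2 theta_1 = 1 * (0.473) = 0.473
  c_2 = 0
Equations for k = 0 and k = 1 (AR order 1):
  gamma(0) = phi_1 gamma(1) + c_0
  gamma(1) = phi_1 gamma(0) + c_1
Substituting the second into the first: gamma(0) (1 - phi_1^2) = c_0 + phi_1 c_1, so
  gamma(0) = (c_0 + phi_1 c_1) / (1 - phi_1^2) = (0.982026 + (-0.511)(0.473)) / (1 - (-0.511)^2) = 0.740323 / 0.738879 = 1.001954.
  gamma(1) = phi_1 gamma(0) + c_1 = (-0.511)(1.001954) + (0.473) = -0.038999.
Therefore gamma(1) = -0.0390 (to 4 decimal places).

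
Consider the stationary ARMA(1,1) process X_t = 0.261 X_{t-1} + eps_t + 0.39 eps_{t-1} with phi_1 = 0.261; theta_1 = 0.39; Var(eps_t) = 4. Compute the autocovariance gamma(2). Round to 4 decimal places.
\gamma(2) = 0.8036

Multiply the model equation by X_{t-k} and take expectations. With theta_0 = psi_0 = 1 and psi_j the MA(infinity) weights, this gives
  gamma(k) - sum_i phi_i gamma(k-i) = c_k,
  c_k = sigma^2 * sum_{j=k..q} theta_j psi_{j-k}   (c_k = 0 for k > q),
using gamma(-m) = gamma(m).
psi-weights needed (psi_j = theta_j + sum_i phi_i psi_{j-i}):
  psi_1 = theta_1 + phi_1 = 0.39 + (0.261) = 0.651
Right-hand sides:
  c_0 = sigma^2 (1 + theta_1 psi_1) = 4 * (1 + (0.39)(0.651)) = 4 * 1.25389 = 5.01556
  c_1 = sigma^2 theta_1 = 4 * (0.39) = 1.56
  c_2 = 0
Equations for k = 0 and k = 1 (AR order 1):
  gamma(0) = phi_1 gamma(1) + c_0
  gamma(1) = phi_1 gamma(0) + c_1
Substituting the second into the first: gamma(0) (1 - phi_1^2) = c_0 + phi_1 c_1, so
  gamma(0) = (c_0 + phi_1 c_1) / (1 - phi_1^2) = (5.01556 + (0.261)(1.56)) / (1 - (0.261)^2) = 5.42272 / 0.931879 = 5.819125.
  gamma(1) = phi_1 gamma(0) + c_1 = (0.261)(5.819125) + (1.56) = 3.078792.
For k = 2 (> q): gamma(2) = phi_1 gamma(1) = (0.261)(3.078792) = 0.803565.
Therefore gamma(2) = 0.8036 (to 4 decimal places).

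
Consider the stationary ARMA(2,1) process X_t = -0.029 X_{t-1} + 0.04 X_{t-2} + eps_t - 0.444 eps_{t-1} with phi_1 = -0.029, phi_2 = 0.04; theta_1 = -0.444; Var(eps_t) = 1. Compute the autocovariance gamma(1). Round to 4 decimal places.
\gamma(1) = -0.4996

Multiply the model equation by X_{t-k} and take expectations. With theta_0 = psi_0 = 1 and psi_j the MA(infinity) weights, this gives
  gamma(k) - sum_i phi_i gamma(k-i) = c_k,
  c_k = sigma^2 * sum_{j=k..q} theta_j psi_{j-k}   (c_k = 0 for k > q),
using gamma(-m) = gamma(m).
psi-weights needed (psi_j = theta_j + sum_i phi_i psi_{j-i}):
  psi_1 = theta_1 + phi_1 = -0.444 + (-0.029) = -0.473
Right-hand sides:
  c_0 = sigma^2 (1 + theta_1 psi_1) = 1 * (1 + (-0.444)(-0.473)) = 1 * 1.210012 = 1.210012
  c_1 = sigma^2 theta_1 = 1 * (-0.444) = -0.444
  c_2 = 0
Equations for k = 0, 1, 2 (AR order 2, c_2 = 0):
  (E0) gamma(0) = phi_1 gamma(1) + phi_2 gamma(2) + c_0
  (E1) gamma(1) = phi_1 gamma(0) + phi_2 gamma(1) + c_1
  (E2) gamma(2) = phi_1 gamma(1) + phi_2 gamma(0)
From (E1): gamma(1) = A gamma(0) + B with
  A = phi_1 / (1 - phi_2) = -0.029 / 0.96 = -0.030208,   B = c_1 / (1 - phi_2) = -0.444 / 0.96 = -0.4625.
Insert (E2) into (E0): gamma(0) (1 - phi_2^2) = phi_1 (1 + phi_2) gamma(1) + c_0.
  phi_1 (1 + phi_2) = (-0.029)(1.04) = -0.03016,   1 - phi_2^2 = 0.9984.
Replace gamma(1) by A gamma(0) + B and collect gamma(0):
  gamma(0) [0.9984 - (-0.03016)(-0.030208)] = (-0.03016)(-0.4625) + 1.210012
  gamma(0) * 0.997489 = 1.223961
  gamma(0) = 1.223961 / 0.997489 = 1.227042.
  gamma(1) = A gamma(0) + B = (-0.030208)(1.227042) + (-0.4625) = -0.499567.
Therefore gamma(1) = -0.4996 (to 4 decimal places).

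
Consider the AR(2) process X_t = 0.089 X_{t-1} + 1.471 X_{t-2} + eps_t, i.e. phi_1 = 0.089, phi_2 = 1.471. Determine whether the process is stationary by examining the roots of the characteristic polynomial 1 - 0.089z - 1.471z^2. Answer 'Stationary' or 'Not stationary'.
\text{Not stationary}

The AR(p) characteristic polynomial is P(z) = 1 - 0.089z - 1.471z^2.
Stationarity requires all roots to lie outside the unit circle, i.e. |z| > 1 for every root.
Set 1 + (-0.089) z + (-1.471) z^2 = 0, i.e. a z^2 + b z + c = 0 with a = -1.471, b = -0.089, c = 1.
Discriminant D = b^2 - 4ac = (-0.089)^2 - 4*(-1.471)*1 = 0.007921 - (-5.884) = 5.891921.
D >= 0, so the roots are real: z = (-b +/- sqrt(D)) / (2a) = (0.089 +/- 2.427328) / (-2.942).
  z_1 = (0.089 + 2.427328) / (-2.942) = -0.8553,   |z_1| = 0.8553.
  z_2 = (0.089 - 2.427328) / (-2.942) = 0.7948,   |z_2| = 0.7948.
Moduli of all roots: 0.8553, 0.7948.
All moduli strictly greater than 1? No.
Verdict: Not stationary.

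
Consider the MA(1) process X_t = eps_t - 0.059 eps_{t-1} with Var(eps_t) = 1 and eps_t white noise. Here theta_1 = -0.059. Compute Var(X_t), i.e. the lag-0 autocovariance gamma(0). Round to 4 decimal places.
\gamma(0) = 1.0035

For an MA(q) process X_t = eps_t + sum_i theta_i eps_{t-i} with
Var(eps_t) = sigma^2, the variance is
  gamma(0) = sigma^2 * (1 + sum_i theta_i^2).
  sum_i theta_i^2 = (-0.059)^2 = 0.003481.
  gamma(0) = 1 * (1 + 0.003481) = 1 * 1.003481 = 1.003481, which rounds to 1.0035.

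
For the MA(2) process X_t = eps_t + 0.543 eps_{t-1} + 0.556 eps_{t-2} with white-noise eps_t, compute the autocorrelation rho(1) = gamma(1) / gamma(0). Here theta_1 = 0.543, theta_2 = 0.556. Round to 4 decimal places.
\rho(1) = 0.5268

For an MA(q) process with theta_0 = 1, the autocovariance is
  gamma(k) = sigma^2 * sum_{i=0..q-k} theta_i * theta_{i+k},
and rho(k) = gamma(k) / gamma(0). Sigma^2 cancels.
  numerator   = (1)*(0.543) + (0.543)*(0.556) = 0.844908.
  denominator = (1)^2 + (0.543)^2 + (0.556)^2 = 1.603985.
  rho(1) = 0.844908 / 1.603985 = 0.5268.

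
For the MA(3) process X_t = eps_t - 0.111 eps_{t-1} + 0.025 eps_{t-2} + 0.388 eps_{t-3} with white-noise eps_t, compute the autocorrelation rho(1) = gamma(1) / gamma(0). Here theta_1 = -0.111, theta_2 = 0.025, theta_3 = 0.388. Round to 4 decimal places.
\rho(1) = -0.0895

For an MA(q) process with theta_0 = 1, the autocovariance is
  gamma(k) = sigma^2 * sum_{i=0..q-k} theta_i * theta_{i+k},
and rho(k) = gamma(k) / gamma(0). Sigma^2 cancels.
  numerator   = (1)*(-0.111) + (-0.111)*(0.025) + (0.025)*(0.388) = -0.104075.
  denominator = (1)^2 + (-0.111)^2 + (0.025)^2 + (0.388)^2 = 1.16349.
  rho(1) = -0.104075 / 1.16349 = -0.0895.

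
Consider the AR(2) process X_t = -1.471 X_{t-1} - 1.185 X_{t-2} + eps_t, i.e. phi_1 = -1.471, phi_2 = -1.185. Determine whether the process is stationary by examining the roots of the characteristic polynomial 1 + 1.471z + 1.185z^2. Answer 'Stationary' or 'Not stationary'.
\text{Not stationary}

The AR(p) characteristic polynomial is P(z) = 1 + 1.471z + 1.185z^2.
Stationarity requires all roots to lie outside the unit circle, i.e. |z| > 1 for every root.
Set 1 + (1.471) z + (1.185) z^2 = 0, i.e. a z^2 + b z + c = 0 with a = 1.185, b = 1.471, c = 1.
Discriminant D = b^2 - 4ac = (1.471)^2 - 4*(1.185)*1 = 2.163841 - (4.74) = -2.576159.
D < 0, so the roots are the complex-conjugate pair z = (-b +/- i sqrt(-D)) / (2a) = -0.6207 +/- 0.6772i.
For a conjugate pair |z|^2 = z * conj(z) = (product of roots) = c/a = 1/(1.185) = 0.843882, so |z| = sqrt(0.843882) = 0.9186 for both roots.
Moduli of all roots: 0.9186, 0.9186.
All moduli strictly greater than 1? No.
Verdict: Not stationary.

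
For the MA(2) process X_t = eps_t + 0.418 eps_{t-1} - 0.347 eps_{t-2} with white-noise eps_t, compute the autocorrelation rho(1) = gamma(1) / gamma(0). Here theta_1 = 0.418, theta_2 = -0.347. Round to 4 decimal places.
\rho(1) = 0.2108

For an MA(q) process with theta_0 = 1, the autocovariance is
  gamma(k) = sigma^2 * sum_{i=0..q-k} theta_i * theta_{i+k},
and rho(k) = gamma(k) / gamma(0). Sigma^2 cancels.
  numerator   = (1)*(0.418) + (0.418)*(-0.347) = 0.272954.
  denominator = (1)^2 + (0.418)^2 + (-0.347)^2 = 1.295133.
  rho(1) = 0.272954 / 1.295133 = 0.2108.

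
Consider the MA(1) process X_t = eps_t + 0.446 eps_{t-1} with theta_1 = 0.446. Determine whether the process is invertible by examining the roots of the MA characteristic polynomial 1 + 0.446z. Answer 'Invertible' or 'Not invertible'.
\text{Invertible}

The MA(q) characteristic polynomial is P(z) = 1 + 0.446z.
Invertibility requires all roots to lie outside the unit circle, i.e. |z| > 1 for every root.
This is linear in z: 1 + (0.446) z = 0  =>  z = -1/(0.446) = -2.242152,  |z| = 2.242152.
Moduli of all roots: 2.2422.
All moduli strictly greater than 1? Yes.
Verdict: Invertible.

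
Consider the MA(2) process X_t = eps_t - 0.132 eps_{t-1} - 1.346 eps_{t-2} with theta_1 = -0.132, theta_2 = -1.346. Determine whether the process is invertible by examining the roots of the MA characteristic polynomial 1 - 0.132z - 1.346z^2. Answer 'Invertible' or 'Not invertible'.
\text{Not invertible}

The MA(q) characteristic polynomial is P(z) = 1 - 0.132z - 1.346z^2.
Invertibility requires all roots to lie outside the unit circle, i.e. |z| > 1 for every root.
Set 1 + (-0.132) z + (-1.346) z^2 = 0, i.e. a z^2 + b z + c = 0 with a = -1.346, b = -0.132, c = 1.
Discriminant D = b^2 - 4ac = (-0.132)^2 - 4*(-1.346)*1 = 0.017424 - (-5.384) = 5.401424.
D >= 0, so the roots are real: z = (-b +/- sqrt(D)) / (2a) = (0.132 +/- 2.324096) / (-2.692).
  z_1 = (0.132 + 2.324096) / (-2.692) = -0.9124,   |z_1| = 0.9124.
  z_2 = (0.132 - 2.324096) / (-2.692) = 0.8143,   |z_2| = 0.8143.
Moduli of all roots: 0.9124, 0.8143.
All moduli strictly greater than 1? No.
Verdict: Not invertible.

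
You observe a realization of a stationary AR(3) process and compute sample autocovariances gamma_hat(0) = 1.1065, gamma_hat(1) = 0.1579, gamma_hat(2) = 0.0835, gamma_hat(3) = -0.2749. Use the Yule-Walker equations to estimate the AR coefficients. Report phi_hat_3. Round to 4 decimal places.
\hat\phi_{3} = -0.2730

The Yule-Walker equations for an AR(p) process read, in matrix form,
  Gamma_p phi = r_p,   with   (Gamma_p)_{ij} = gamma(|i - j|),
                       (r_p)_i = gamma(i),   i,j = 1..p.
Substitute the sample gammas (Toeplitz matrix and right-hand side of size 3):
  Gamma_p = [[1.1065, 0.1579, 0.0835], [0.1579, 1.1065, 0.1579], [0.0835, 0.1579, 1.1065]]
  r_p     = [0.1579, 0.0835, -0.2749]
Written out (R1..R3):
  (R1) 1.1065 phi_1 + 0.1579 phi_2 + 0.0835 phi_3 = 0.1579
  (R2) 0.1579 phi_1 + 1.1065 phi_2 + 0.1579 phi_3 = 0.0835
  (R3) 0.0835 phi_1 + 0.1579 phi_2 + 1.1065 phi_3 = -0.2749
Gaussian elimination:
  R2 <- R2 - (0.1579/1.1065) R1 = R2 - (0.142702) R1:  1.083967 phi_2 + 0.145984 phi_3 = 0.060967
  R3 <- R3 - (0.0835/1.1065) R1 = R3 - (0.075463) R1:  0.145984 phi_2 + 1.100199 phi_3 = -0.286816
  R3 <- R3 - (0.145984/1.083967) R2 = R3 - (0.134676) R2:  1.080538 phi_3 = -0.295026
Back-substitution:
  phi_hat_3 = -0.295026 / 1.080538 = -0.273037
  phi_hat_2 = (0.060967 - (0.145984)(-0.273037)) / 1.083967 = 0.093016
  phi_hat_1 = (0.1579 - (0.1579)(0.093016) - (0.0835)(-0.273037)) / 1.1065 = 0.150033
So phi_hat = [0.1500, 0.0930, -0.2730].
Therefore phi_hat_3 = -0.2730.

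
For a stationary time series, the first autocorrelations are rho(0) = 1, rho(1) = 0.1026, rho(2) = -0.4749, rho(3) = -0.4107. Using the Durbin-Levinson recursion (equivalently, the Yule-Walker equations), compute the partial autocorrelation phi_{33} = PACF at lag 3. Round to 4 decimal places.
\phi_{33} = -0.3830

The PACF at lag k is phi_{kk}, the last component of the solution
to the Yule-Walker system G_k phi = r_k where
  (G_k)_{ij} = rho(|i - j|), (r_k)_i = rho(i), i,j = 1..k.
Equivalently, Durbin-Levinson gives phi_{kk} iteratively:
  phi_{11} = rho(1)
  phi_{kk} = [rho(k) - sum_{j=1..k-1} phi_{k-1,j} rho(k-j)]
            / [1 - sum_{j=1..k-1} phi_{k-1,j} rho(j)],
  phi_{k,j} = phi_{k-1,j} - phi_{kk} phi_{k-1,k-j},  j = 1..k-1.
Step k = 1:
  phi_11 = rho(1) = 0.1026.
Step k = 2:
  phi_22 = [rho(2) - phi_11 rho(1)] / [1 - phi_11 rho(1)] = [-0.4749 - (0.1026)(0.1026)] / [1 - (0.1026)(0.1026)]
         = -0.48542676 / 0.98947324 = -0.490591.
  Update: phi_21 = phi_11 - phi_22 phi_11 = 0.1026 - (-0.490591)(0.1026) = 0.152935.
Step k = 3:
  phi_33 = [rho(3) - phi_21 rho(2) - phi_22 rho(1)] / [1 - phi_21 rho(1) - phi_22 rho(2)]
    numerator   = -0.4107 - (0.152935)(-0.4749) - (-0.490591)(0.1026) = -0.28773669
    denominator = 1 - (0.152935)(0.1026) - (-0.490591)(-0.4749) = 0.75132719
  phi_33 = -0.28773669 / 0.75132719 = -0.383.
Therefore phi_{33} = -0.3830.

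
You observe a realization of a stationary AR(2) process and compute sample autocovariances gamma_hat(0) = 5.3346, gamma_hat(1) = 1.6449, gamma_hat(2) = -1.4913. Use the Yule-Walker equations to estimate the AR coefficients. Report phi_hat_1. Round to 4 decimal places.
\hat\phi_{1} = 0.4360

The Yule-Walker equations for an AR(p) process read, in matrix form,
  Gamma_p phi = r_p,   with   (Gamma_p)_{ij} = gamma(|i - j|),
                       (r_p)_i = gamma(i),   i,j = 1..p.
Substitute the sample gammas (Toeplitz matrix and right-hand side of size 2):
  Gamma_p = [[5.3346, 1.6449], [1.6449, 5.3346]]
  r_p     = [1.6449, -1.4913]
Written out:
  5.3346 phi_1 + 1.6449 phi_2 = 1.6449
  1.6449 phi_1 + 5.3346 phi_2 = -1.4913
Solve by Cramer's rule:
  det = gamma(0)^2 - gamma(1)^2 = (5.3346)^2 - (1.6449)^2 = 28.45795716 - 2.70569601 = 25.75226115
  phi_hat_1 = [gamma(1) gamma(0) - gamma(1) gamma(2)] / det = [(1.6449)(5.3346) - (1.6449)(-1.4913)] / 25.75226115 = 11.22792291 / 25.75226115 = 0.436
  phi_hat_2 = [gamma(0) gamma(2) - gamma(1)^2] / det = [(5.3346)(-1.4913) - (1.6449)^2] / 25.75226115 = -10.66118499 / 25.75226115 = -0.414
So phi_hat = [0.4360, -0.4140].
Therefore phi_hat_1 = 0.4360.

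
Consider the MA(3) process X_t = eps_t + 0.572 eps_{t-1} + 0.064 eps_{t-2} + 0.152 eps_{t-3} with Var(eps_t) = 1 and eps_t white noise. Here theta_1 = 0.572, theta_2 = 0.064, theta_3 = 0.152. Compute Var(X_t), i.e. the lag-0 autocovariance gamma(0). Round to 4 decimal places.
\gamma(0) = 1.3544

For an MA(q) process X_t = eps_t + sum_i theta_i eps_{t-i} with
Var(eps_t) = sigma^2, the variance is
  gamma(0) = sigma^2 * (1 + sum_i theta_i^2).
  sum_i theta_i^2 = (0.572)^2 + (0.064)^2 + (0.152)^2 = 0.327184 + 0.004096 + 0.023104 = 0.354384.
  gamma(0) = 1 * (1 + 0.354384) = 1 * 1.354384 = 1.354384, which rounds to 1.3544.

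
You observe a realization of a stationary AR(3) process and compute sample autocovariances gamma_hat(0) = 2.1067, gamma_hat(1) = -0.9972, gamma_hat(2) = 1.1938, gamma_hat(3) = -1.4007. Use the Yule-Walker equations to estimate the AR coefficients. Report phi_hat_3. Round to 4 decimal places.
\hat\phi_{3} = -0.4900

The Yule-Walker equations for an AR(p) process read, in matrix form,
  Gamma_p phi = r_p,   with   (Gamma_p)_{ij} = gamma(|i - j|),
                       (r_p)_i = gamma(i),   i,j = 1..p.
Substitute the sample gammas (Toeplitz matrix and right-hand side of size 3):
  Gamma_p = [[2.1067, -0.9972, 1.1938], [-0.9972, 2.1067, -0.9972], [1.1938, -0.9972, 2.1067]]
  r_p     = [-0.9972, 1.1938, -1.4007]
Written out (R1..R3):
  (R1) 2.1067 phi_1 - 0.9972 phi_2 + 1.1938 phi_3 = -0.9972
  (R2) -0.9972 phi_1 + 2.1067 phi_2 - 0.9972 phi_3 = 1.1938
  (R3) 1.1938 phi_1 - 0.9972 phi_2 + 2.1067 phi_3 = -1.4007
Gaussian elimination:
  R2 <- R2 - (-0.9972/2.1067) R1 = R2 - (-0.473347) R1:  1.634678 phi_2 - 0.432118 phi_3 = 0.721778
  R3 <- R3 - (1.1938/2.1067) R1 = R3 - (0.566668) R1:  -0.432118 phi_2 + 1.430211 phi_3 = -0.835618
  R3 <- R3 - (-0.432118/1.634678) R2 = R3 - (-0.264345) R2:  1.315983 phi_3 = -0.64482
Back-substitution:
  phi_hat_3 = -0.64482 / 1.315983 = -0.489991
  phi_hat_2 = (0.721778 - (-0.432118)(-0.489991)) / 1.634678 = 0.312015
  phi_hat_1 = (-0.9972 - (-0.9972)(0.312015) - (1.1938)(-0.489991)) / 2.1067 = -0.047993
So phi_hat = [-0.0480, 0.3120, -0.4900].
Therefore phi_hat_3 = -0.4900.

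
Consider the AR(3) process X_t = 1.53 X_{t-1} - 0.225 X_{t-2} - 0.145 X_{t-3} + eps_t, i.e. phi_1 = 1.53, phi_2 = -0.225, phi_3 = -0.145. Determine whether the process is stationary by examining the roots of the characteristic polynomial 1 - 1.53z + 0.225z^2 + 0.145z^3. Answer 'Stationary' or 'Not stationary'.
\text{Not stationary}

The AR(p) characteristic polynomial is P(z) = 1 - 1.53z + 0.225z^2 + 0.145z^3.
Stationarity requires all roots to lie outside the unit circle, i.e. |z| > 1 for every root.
Degree 3: look for a simple real root z0 first, then factor out (1 - z/z0) and solve the remaining quadratic.
Testing z0 = 2: P(2) = 1 + (-1.53)(2) + (0.225)(2)^2 + (0.145)(2)^3
  = 1 + (-3.06) + (0.9) + (1.16) = 0.  So z_0 = 2 is a root, |z_0| = 2.
Divide out the factor (1 - 0.5 z) = (1 - z/z0) (since 1/z0 = 0.5):
  P(z) = (1 - 0.5 z)(1 + (-1.03) z + (-0.29) z^2)
  [check: z-coef -1.03 - (0.5) = -1.53; z^2-coef -0.29 - (0.5)(-1.03) = 0.225; z^3-coef -(0.5)(-0.29) = 0.145.]
Remaining roots from the quadratic factor 1 + (-1.03) z + (-0.29) z^2:
  Set 1 + (-1.03) z + (-0.29) z^2 = 0, i.e. a z^2 + b z + c = 0 with a = -0.29, b = -1.03, c = 1.
  Discriminant D = b^2 - 4ac = (-1.03)^2 - 4*(-0.29)*1 = 1.0609 - (-1.16) = 2.2209.
  D >= 0, so the roots are real: z = (-b +/- sqrt(D)) / (2a) = (1.03 +/- 1.490268) / (-0.58).
    z_1 = (1.03 + 1.490268) / (-0.58) = -4.3453,   |z_1| = 4.3453.
    z_2 = (1.03 - 1.490268) / (-0.58) = 0.7936,   |z_2| = 0.7936.
Moduli of all roots: 2.0000, 4.3453, 0.7936.
All moduli strictly greater than 1? No.
Verdict: Not stationary.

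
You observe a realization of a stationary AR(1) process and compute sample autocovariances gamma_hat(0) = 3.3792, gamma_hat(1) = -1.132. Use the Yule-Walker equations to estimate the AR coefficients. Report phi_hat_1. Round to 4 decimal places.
\hat\phi_{1} = -0.3350

The Yule-Walker equations for an AR(p) process read, in matrix form,
  Gamma_p phi = r_p,   with   (Gamma_p)_{ij} = gamma(|i - j|),
                       (r_p)_i = gamma(i),   i,j = 1..p.
Substitute the sample gammas (Toeplitz matrix and right-hand side of size 1):
  Gamma_p = [[3.3792]]
  r_p     = [-1.132]
With p = 1 this is the single equation gamma(0) phi_1 = gamma(1):
  phi_hat_1 = gamma(1) / gamma(0) = -1.132 / 3.3792 = -0.3350.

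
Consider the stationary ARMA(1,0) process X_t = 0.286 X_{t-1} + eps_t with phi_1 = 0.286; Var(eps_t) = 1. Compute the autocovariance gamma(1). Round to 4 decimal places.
\gamma(1) = 0.3115

Multiply the model equation by X_{t-k} and take expectations. With theta_0 = psi_0 = 1 and psi_j the MA(infinity) weights, this gives
  gamma(k) - sum_i phi_i gamma(k-i) = c_k,
  c_k = sigma^2 * sum_{j=k..q} theta_j psi_{j-k}   (c_k = 0 for k > q),
using gamma(-m) = gamma(m).
Pure AR (q = 0): c_0 = sigma^2 = 1, c_k = 0 for k >= 1.
Equations for k = 0 and k = 1 (AR order 1):
  gamma(0) = phi_1 gamma(1) + c_0
  gamma(1) = phi_1 gamma(0) + c_1
Substituting the second into the first: gamma(0) (1 - phi_1^2) = c_0 + phi_1 c_1, so
  gamma(0) = c_0 / (1 - phi_1^2) = 1 / (1 - (0.286)^2) = 1 / 0.918204 = 1.089083.
  gamma(1) = phi_1 gamma(0) = (0.286)(1.089083) = 0.311478.
Therefore gamma(1) = 0.3115 (to 4 decimal places).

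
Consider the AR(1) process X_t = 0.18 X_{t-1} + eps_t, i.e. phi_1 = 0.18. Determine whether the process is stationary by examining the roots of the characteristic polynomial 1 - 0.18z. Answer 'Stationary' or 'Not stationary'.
\text{Stationary}

The AR(p) characteristic polynomial is P(z) = 1 - 0.18z.
Stationarity requires all roots to lie outside the unit circle, i.e. |z| > 1 for every root.
This is linear in z: 1 + (-0.18) z = 0  =>  z = -1/(-0.18) = 5.555556,  |z| = 5.555556.
Moduli of all roots: 5.5556.
All moduli strictly greater than 1? Yes.
Verdict: Stationary.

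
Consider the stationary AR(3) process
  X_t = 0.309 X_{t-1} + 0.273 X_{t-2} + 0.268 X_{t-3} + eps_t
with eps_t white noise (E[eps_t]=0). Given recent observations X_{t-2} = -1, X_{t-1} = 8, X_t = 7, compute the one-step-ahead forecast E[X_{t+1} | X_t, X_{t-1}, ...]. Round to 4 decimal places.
E[X_{t+1} \mid \mathcal F_t] = 4.0790

For an AR(p) model X_t = c + sum_i phi_i X_{t-i} + eps_t, the
one-step-ahead conditional mean is
  E[X_{t+1} | X_t, ...] = c + sum_i phi_i X_{t+1-i}.
Substitute known values:
  E[X_{t+1} | ...] = (0.309) * (7) + (0.273) * (8) + (0.268) * (-1)
                   = 4.0790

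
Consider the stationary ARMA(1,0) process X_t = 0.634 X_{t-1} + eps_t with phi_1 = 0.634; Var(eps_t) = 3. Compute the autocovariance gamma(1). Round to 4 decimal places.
\gamma(1) = 3.1804

Multiply the model equation by X_{t-k} and take expectations. With theta_0 = psi_0 = 1 and psi_j the MA(infinity) weights, this gives
  gamma(k) - sum_i phi_i gamma(k-i) = c_k,
  c_k = sigma^2 * sum_{j=k..q} theta_j psi_{j-k}   (c_k = 0 for k > q),
using gamma(-m) = gamma(m).
Pure AR (q = 0): c_0 = sigma^2 = 3, c_k = 0 for k >= 1.
Equations for k = 0 and k = 1 (AR order 1):
  gamma(0) = phi_1 gamma(1) + c_0
  gamma(1) = phi_1 gamma(0) + c_1
Substituting the second into the first: gamma(0) (1 - phi_1^2) = c_0 + phi_1 c_1, so
  gamma(0) = c_0 / (1 - phi_1^2) = 3 / (1 - (0.634)^2) = 3 / 0.598044 = 5.016353.
  gamma(1) = phi_1 gamma(0) = (0.634)(5.016353) = 3.180368.
Therefore gamma(1) = 3.1804 (to 4 decimal places).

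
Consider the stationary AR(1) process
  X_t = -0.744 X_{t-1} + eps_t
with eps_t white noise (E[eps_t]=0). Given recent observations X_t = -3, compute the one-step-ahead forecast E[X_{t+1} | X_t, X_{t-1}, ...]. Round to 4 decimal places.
E[X_{t+1} \mid \mathcal F_t] = 2.2320

For an AR(p) model X_t = c + sum_i phi_i X_{t-i} + eps_t, the
one-step-ahead conditional mean is
  E[X_{t+1} | X_t, ...] = c + sum_i phi_i X_{t+1-i}.
Substitute known values:
  E[X_{t+1} | ...] = (-0.744) * (-3)
                   = 2.2320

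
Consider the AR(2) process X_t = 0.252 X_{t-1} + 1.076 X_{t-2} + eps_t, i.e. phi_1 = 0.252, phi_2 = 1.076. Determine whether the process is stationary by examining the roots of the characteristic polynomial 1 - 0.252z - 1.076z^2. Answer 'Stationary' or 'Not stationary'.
\text{Not stationary}

The AR(p) characteristic polynomial is P(z) = 1 - 0.252z - 1.076z^2.
Stationarity requires all roots to lie outside the unit circle, i.e. |z| > 1 for every root.
Set 1 + (-0.252) z + (-1.076) z^2 = 0, i.e. a z^2 + b z + c = 0 with a = -1.076, b = -0.252, c = 1.
Discriminant D = b^2 - 4ac = (-0.252)^2 - 4*(-1.076)*1 = 0.063504 - (-4.304) = 4.367504.
D >= 0, so the roots are real: z = (-b +/- sqrt(D)) / (2a) = (0.252 +/- 2.089857) / (-2.152).
  z_1 = (0.252 + 2.089857) / (-2.152) = -1.0882,   |z_1| = 1.0882.
  z_2 = (0.252 - 2.089857) / (-2.152) = 0.854,   |z_2| = 0.854.
Moduli of all roots: 1.0882, 0.8540.
All moduli strictly greater than 1? No.
Verdict: Not stationary.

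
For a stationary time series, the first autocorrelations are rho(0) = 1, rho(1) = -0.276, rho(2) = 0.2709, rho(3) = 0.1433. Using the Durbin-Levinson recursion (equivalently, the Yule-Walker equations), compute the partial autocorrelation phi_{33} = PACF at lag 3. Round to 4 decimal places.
\phi_{33} = 0.2951

The PACF at lag k is phi_{kk}, the last component of the solution
to the Yule-Walker system G_k phi = r_k where
  (G_k)_{ij} = rho(|i - j|), (r_k)_i = rho(i), i,j = 1..k.
Equivalently, Durbin-Levinson gives phi_{kk} iteratively:
  phi_{11} = rho(1)
  phi_{kk} = [rho(k) - sum_{j=1..k-1} phi_{k-1,j} rho(k-j)]
            / [1 - sum_{j=1..k-1} phi_{k-1,j} rho(j)],
  phi_{k,j} = phi_{k-1,j} - phi_{kk} phi_{k-1,k-j},  j = 1..k-1.
Step k = 1:
  phi_11 = rho(1) = -0.276.
Step k = 2:
  phi_22 = [rho(2) - phi_11 rho(1)] / [1 - phi_11 rho(1)] = [0.2709 - (-0.276)(-0.276)] / [1 - (-0.276)(-0.276)]
         = 0.194724 / 0.923824 = 0.21078.
  Update: phi_21 = phi_11 - phi_22 phi_11 = -0.276 - (0.21078)(-0.276) = -0.217825.
Step k = 3:
  phi_33 = [rho(3) - phi_21 rho(2) - phi_22 rho(1)] / [1 - phi_21 rho(1) - phi_22 rho(2)]
    numerator   = 0.1433 - (-0.217825)(0.2709) - (0.21078)(-0.276) = 0.26048408
    denominator = 1 - (-0.217825)(-0.276) - (0.21078)(0.2709) = 0.88278
  phi_33 = 0.26048408 / 0.88278 = 0.2951.
Therefore phi_{33} = 0.2951.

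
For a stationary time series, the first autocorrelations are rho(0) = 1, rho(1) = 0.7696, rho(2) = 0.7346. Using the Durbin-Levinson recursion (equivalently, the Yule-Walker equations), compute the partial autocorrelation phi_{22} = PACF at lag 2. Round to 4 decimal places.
\phi_{22} = 0.3491

The PACF at lag k is phi_{kk}, the last component of the solution
to the Yule-Walker system G_k phi = r_k where
  (G_k)_{ij} = rho(|i - j|), (r_k)_i = rho(i), i,j = 1..k.
Equivalently, Durbin-Levinson gives phi_{kk} iteratively:
  phi_{11} = rho(1)
  phi_{kk} = [rho(k) - sum_{j=1..k-1} phi_{k-1,j} rho(k-j)]
            / [1 - sum_{j=1..k-1} phi_{k-1,j} rho(j)],
  phi_{k,j} = phi_{k-1,j} - phi_{kk} phi_{k-1,k-j},  j = 1..k-1.
Step k = 1:
  phi_11 = rho(1) = 0.7696.
Step k = 2:
  phi_22 = [rho(2) - phi_11 rho(1)] / [1 - phi_11 rho(1)] = [0.7346 - (0.7696)(0.7696)] / [1 - (0.7696)(0.7696)]
         = 0.14231584 / 0.40771584 = 0.3491.
Therefore phi_{22} = 0.3491.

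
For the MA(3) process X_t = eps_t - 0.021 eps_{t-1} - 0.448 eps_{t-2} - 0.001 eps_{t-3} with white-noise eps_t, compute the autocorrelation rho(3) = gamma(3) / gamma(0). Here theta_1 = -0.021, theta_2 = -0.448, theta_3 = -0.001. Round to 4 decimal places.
\rho(3) = -0.0008

For an MA(q) process with theta_0 = 1, the autocovariance is
  gamma(k) = sigma^2 * sum_{i=0..q-k} theta_i * theta_{i+k},
and rho(k) = gamma(k) / gamma(0). Sigma^2 cancels.
  numerator   = (1)*(-0.001) = -0.001.
  denominator = (1)^2 + (-0.021)^2 + (-0.448)^2 + (-0.001)^2 = 1.201146.
  rho(3) = -0.001 / 1.201146 = -0.0008.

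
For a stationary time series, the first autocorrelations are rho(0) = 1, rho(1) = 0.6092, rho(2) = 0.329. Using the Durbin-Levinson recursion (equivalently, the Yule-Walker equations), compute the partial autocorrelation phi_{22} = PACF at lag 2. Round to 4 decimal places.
\phi_{22} = -0.0670

The PACF at lag k is phi_{kk}, the last component of the solution
to the Yule-Walker system G_k phi = r_k where
  (G_k)_{ij} = rho(|i - j|), (r_k)_i = rho(i), i,j = 1..k.
Equivalently, Durbin-Levinson gives phi_{kk} iteratively:
  phi_{11} = rho(1)
  phi_{kk} = [rho(k) - sum_{j=1..k-1} phi_{k-1,j} rho(k-j)]
            / [1 - sum_{j=1..k-1} phi_{k-1,j} rho(j)],
  phi_{k,j} = phi_{k-1,j} - phi_{kk} phi_{k-1,k-j},  j = 1..k-1.
Step k = 1:
  phi_11 = rho(1) = 0.6092.
Step k = 2:
  phi_22 = [rho(2) - phi_11 rho(1)] / [1 - phi_11 rho(1)] = [0.329 - (0.6092)(0.6092)] / [1 - (0.6092)(0.6092)]
         = -0.04212464 / 0.62887536 = -0.067.
Therefore phi_{22} = -0.0670.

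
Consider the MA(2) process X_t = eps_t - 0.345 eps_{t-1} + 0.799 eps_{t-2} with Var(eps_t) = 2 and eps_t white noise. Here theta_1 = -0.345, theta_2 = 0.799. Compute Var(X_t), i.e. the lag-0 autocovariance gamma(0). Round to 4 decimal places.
\gamma(0) = 3.5149

For an MA(q) process X_t = eps_t + sum_i theta_i eps_{t-i} with
Var(eps_t) = sigma^2, the variance is
  gamma(0) = sigma^2 * (1 + sum_i theta_i^2).
  sum_i theta_i^2 = (-0.345)^2 + (0.799)^2 = 0.119025 + 0.638401 = 0.757426.
  gamma(0) = 2 * (1 + 0.757426) = 2 * 1.757426 = 3.514852, which rounds to 3.5149.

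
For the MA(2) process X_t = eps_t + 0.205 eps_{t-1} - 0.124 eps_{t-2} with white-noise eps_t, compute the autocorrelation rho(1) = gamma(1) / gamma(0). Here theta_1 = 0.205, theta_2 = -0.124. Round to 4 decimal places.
\rho(1) = 0.1698

For an MA(q) process with theta_0 = 1, the autocovariance is
  gamma(k) = sigma^2 * sum_{i=0..q-k} theta_i * theta_{i+k},
and rho(k) = gamma(k) / gamma(0). Sigma^2 cancels.
  numerator   = (1)*(0.205) + (0.205)*(-0.124) = 0.17958.
  denominator = (1)^2 + (0.205)^2 + (-0.124)^2 = 1.057401.
  rho(1) = 0.17958 / 1.057401 = 0.1698.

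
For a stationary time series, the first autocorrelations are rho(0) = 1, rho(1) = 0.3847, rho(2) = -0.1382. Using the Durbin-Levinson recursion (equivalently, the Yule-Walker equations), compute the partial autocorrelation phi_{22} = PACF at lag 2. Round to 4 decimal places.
\phi_{22} = -0.3359

The PACF at lag k is phi_{kk}, the last component of the solution
to the Yule-Walker system G_k phi = r_k where
  (G_k)_{ij} = rho(|i - j|), (r_k)_i = rho(i), i,j = 1..k.
Equivalently, Durbin-Levinson gives phi_{kk} iteratively:
  phi_{11} = rho(1)
  phi_{kk} = [rho(k) - sum_{j=1..k-1} phi_{k-1,j} rho(k-j)]
            / [1 - sum_{j=1..k-1} phi_{k-1,j} rho(j)],
  phi_{k,j} = phi_{k-1,j} - phi_{kk} phi_{k-1,k-j},  j = 1..k-1.
Step k = 1:
  phi_11 = rho(1) = 0.3847.
Step k = 2:
  phi_22 = [rho(2) - phi_11 rho(1)] / [1 - phi_11 rho(1)] = [-0.1382 - (0.3847)(0.3847)] / [1 - (0.3847)(0.3847)]
         = -0.28619409 / 0.85200591 = -0.3359.
Therefore phi_{22} = -0.3359.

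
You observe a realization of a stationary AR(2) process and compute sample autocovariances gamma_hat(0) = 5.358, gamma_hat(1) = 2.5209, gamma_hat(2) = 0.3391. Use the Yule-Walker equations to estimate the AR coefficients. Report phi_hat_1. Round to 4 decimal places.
\hat\phi_{1} = 0.5660

The Yule-Walker equations for an AR(p) process read, in matrix form,
  Gamma_p phi = r_p,   with   (Gamma_p)_{ij} = gamma(|i - j|),
                       (r_p)_i = gamma(i),   i,j = 1..p.
Substitute the sample gammas (Toeplitz matrix and right-hand side of size 2):
  Gamma_p = [[5.358, 2.5209], [2.5209, 5.358]]
  r_p     = [2.5209, 0.3391]
Written out:
  5.358 phi_1 + 2.5209 phi_2 = 2.5209
  2.5209 phi_1 + 5.358 phi_2 = 0.3391
Solve by Cramer's rule:
  det = gamma(0)^2 - gamma(1)^2 = (5.358)^2 - (2.5209)^2 = 28.708164 - 6.35493681 = 22.35322719
  phi_hat_1 = [gamma(1) gamma(0) - gamma(1) gamma(2)] / det = [(2.5209)(5.358) - (2.5209)(0.3391)] / 22.35322719 = 12.65214501 / 22.35322719 = 0.566
  phi_hat_2 = [gamma(0) gamma(2) - gamma(1)^2] / det = [(5.358)(0.3391) - (2.5209)^2] / 22.35322719 = -4.53803901 / 22.35322719 = -0.203
So phi_hat = [0.5660, -0.2030].
Therefore phi_hat_1 = 0.5660.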